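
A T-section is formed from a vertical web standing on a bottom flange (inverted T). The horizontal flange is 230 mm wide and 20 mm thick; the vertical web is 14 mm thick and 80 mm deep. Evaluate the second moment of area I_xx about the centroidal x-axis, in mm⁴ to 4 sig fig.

I_xx ≈ 3.002 × 10⁶ mm⁴

Split into non-overlapping primitives; take the origin at the lower-left of the bounding box.
Flange: 230 × 20, A = 4 600 mm², y = 10 mm, Ī = 153 333 mm⁴.
Web: 14 × 80, A = 1 120 mm², y = 60 mm, Ī = 597 333 mm⁴.
Centroid: ȳ = ΣA·y / ΣA = 19.7902 mm.
Transfer each piece to the centroidal x-axis using Ī + A·d² with d = y − 19.7902:
  flange: d = -9.79021 mm → contributes +594 235 mm⁴
  web: d = 40.2098 mm → contributes +2 408 180 mm⁴
Total I = 3 002 415 mm⁴.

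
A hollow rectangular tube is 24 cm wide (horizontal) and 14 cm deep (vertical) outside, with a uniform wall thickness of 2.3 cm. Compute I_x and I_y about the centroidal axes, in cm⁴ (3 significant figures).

I_x ≈ 4150 cm⁴, I_y ≈ 1.04 × 10⁴ cm⁴

Split into non-overlapping primitives; take the origin at the lower-left of the bounding box.
Outer rectangle: 24 × 14, A = 336 cm², y = 7 cm, Ī = 5 488 cm⁴.
Inner void (subtracted): 19.4 × 9.4, A = 182.36 cm², y = 7 cm, Ī = 1342.8 cm⁴.
By symmetry the centroid is at mid-height, ȳ = 7 cm.
All pieces are centred on the centroidal x-axis, so I = ΣĪ (holes subtracted) = 4145.2 cm⁴.
Repeating about the centroidal y-axis gives I_y = 10 409 cm⁴.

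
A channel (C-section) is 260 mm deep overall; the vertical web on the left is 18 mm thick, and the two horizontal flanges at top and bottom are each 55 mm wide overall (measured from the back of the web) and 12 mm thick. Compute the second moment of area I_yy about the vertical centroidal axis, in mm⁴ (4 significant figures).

Decompose the section into non-overlapping parts with the origin at the bottom-left of its bounding rectangle.
Web: 18 × 260, A = 4 680 mm², x = 9 mm, Ī = 126 360 mm⁴.
Top flange (beyond web): 37 × 12, A = 444 mm², x = 36.5 mm, Ī = 50 653 mm⁴.
Bottom flange (beyond web): 37 × 12, A = 444 mm², x = 36.5 mm, Ī = 50 653 mm⁴.
Centroid: x̄ = ΣA·x / ΣA = 13.3858 mm.
Transfer each piece to the vertical centroidal axis using Ī + A·d² with d = x − 13.3858:
  web: d = -4.38578 mm → contributes +216 380 mm⁴
  top flange (beyond web): d = 23.1142 mm → contributes +287 868 mm⁴
  bottom flange (beyond web): d = 23.1142 mm → contributes +287 868 mm⁴
Total I = 792 115 mm⁴.

I_yy ≈ 7.921 × 10⁵ mm⁴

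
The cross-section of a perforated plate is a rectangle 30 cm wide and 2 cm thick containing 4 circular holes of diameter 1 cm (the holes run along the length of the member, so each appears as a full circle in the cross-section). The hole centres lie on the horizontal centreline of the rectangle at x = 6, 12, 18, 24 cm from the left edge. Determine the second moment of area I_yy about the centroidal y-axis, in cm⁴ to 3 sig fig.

Break the section into simple shapes (no overlaps), measuring from the bottom-left corner of the bounding box.
Plate: 30 × 2, A = 60 cm², x = 15 cm, Ī = 4 500 cm⁴.
Hole 1 (subtracted): ⌀1, A = 0.7854 cm², x = 6 cm, Ī = 0.049087 cm⁴.
Hole 2 (subtracted): ⌀1, A = 0.7854 cm², x = 12 cm, Ī = 0.049087 cm⁴.
Hole 3 (subtracted): ⌀1, A = 0.7854 cm², x = 18 cm, Ī = 0.049087 cm⁴.
Hole 4 (subtracted): ⌀1, A = 0.7854 cm², x = 24 cm, Ī = 0.049087 cm⁴.
By symmetry the centroid is at mid-width, x̄ = 15 cm.
Transfer each piece to the centroidal y-axis using Ī + A·d² with d = x − 15:
  plate: d = 0 cm → contributes +4 500 cm⁴
  hole 1: d = -9 cm → contributes −63.666 cm⁴
  hole 2: d = -3 cm → contributes −7.1177 cm⁴
  hole 3: d = 3 cm → contributes −7.1177 cm⁴
  hole 4: d = 9 cm → contributes −63.666 cm⁴
Total I = 4358.4 cm⁴.

I_yy ≈ 4360 cm⁴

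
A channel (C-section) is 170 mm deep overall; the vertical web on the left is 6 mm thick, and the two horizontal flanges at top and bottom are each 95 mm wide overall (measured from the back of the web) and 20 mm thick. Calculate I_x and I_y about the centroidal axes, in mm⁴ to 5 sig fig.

I_x ≈ 2.2600 × 10⁷ mm⁴, I_y ≈ 4.1418 × 10⁶ mm⁴

Decompose the section into non-overlapping parts with the origin at the bottom-left of its bounding rectangle.
Web: 6 × 170, A = 1 020 mm², y = 85 mm, Ī = 2 456 500 mm⁴.
Top flange (beyond web): 89 × 20, A = 1 780 mm², y = 160 mm, Ī = 59333.33 mm⁴.
Bottom flange (beyond web): 89 × 20, A = 1 780 mm², y = 10 mm, Ī = 59333.33 mm⁴.
By symmetry the centroid is at mid-height, ȳ = 85 mm.
Transfer each piece to the centroidal x-axis using Ī + A·d² with d = y − 85:
  web: d = 0 mm → contributes +2 456 500 mm⁴
  top flange (beyond web): d = 75 mm → contributes +10 071 833 mm⁴
  bottom flange (beyond web): d = -75 mm → contributes +10 071 833 mm⁴
Total I = 22 600 167 mm⁴.
For the y-axis: x̄ = 39.9214 mm.
Repeating about the centroidal y-axis gives I_y = 4 141 798 mm⁴.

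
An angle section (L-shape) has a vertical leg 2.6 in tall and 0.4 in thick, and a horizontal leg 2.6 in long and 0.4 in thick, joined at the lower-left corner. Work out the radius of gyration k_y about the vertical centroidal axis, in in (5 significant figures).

Treat the section as a set of non-overlapping primitives; coordinates are from the bounding-box lower-left.
Vertical leg: 0.4 × 2.6, A = 1.04 in², x = 0.2 in, Ī = 0.01386667 in⁴.
Horizontal leg (remainder): 2.2 × 0.4, A = 0.88 in², x = 1.5 in, Ī = 0.3549333 in⁴.
Centroid: x̄ = ΣA·x / ΣA = 0.7958333 in.
Transfer each piece to the vertical centroidal axis using Ī + A·d² with d = x − 0.7958333:
  vertical leg: d = -0.5958333 in → contributes +0.3830847 in⁴
  horizontal leg (remainder): d = 0.7041667 in → contributes +0.7912819 in⁴
Total I = 1.174367 in⁴.
Radius of gyration: k = √(I/A) = √(1.174367 / 1.92) = 0.7820801 in.

k_y ≈ 0.78208 in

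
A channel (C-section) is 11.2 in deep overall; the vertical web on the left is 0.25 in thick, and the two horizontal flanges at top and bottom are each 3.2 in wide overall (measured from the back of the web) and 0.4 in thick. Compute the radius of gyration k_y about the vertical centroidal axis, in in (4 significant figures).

k_y ≈ 0.9848 in

Decompose the section into non-overlapping parts with the origin at the bottom-left of its bounding rectangle.
Web: 0.25 × 11.2, A = 2.8 in², x = 0.125 in, Ī = 0.0145833 in⁴.
Top flange (beyond web): 2.95 × 0.4, A = 1.18 in², x = 1.725 in, Ī = 0.855746 in⁴.
Bottom flange (beyond web): 2.95 × 0.4, A = 1.18 in², x = 1.725 in, Ī = 0.855746 in⁴.
Centroid: x̄ = ΣA·x / ΣA = 0.856783 in.
Transfer each piece to the vertical centroidal axis using Ī + A·d² with d = x − 0.856783:
  web: d = -0.731783 in → contributes +1.514 in⁴
  top flange (beyond web): d = 0.868217 in → contributes +1.74523 in⁴
  bottom flange (beyond web): d = 0.868217 in → contributes +1.74523 in⁴
Total I = 5.00446 in⁴.
Radius of gyration: k = √(I/A) = √(5.00446 / 5.16) = 0.984813 in.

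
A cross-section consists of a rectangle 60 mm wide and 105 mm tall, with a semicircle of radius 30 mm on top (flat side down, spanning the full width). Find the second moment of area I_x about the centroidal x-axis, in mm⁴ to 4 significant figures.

I_x ≈ 1.079 × 10⁷ mm⁴

Break the section into simple shapes (no overlaps), measuring from the bottom-left corner of the bounding box.
Rectangular body: 60 × 105, A = 6 300 mm², y = 52.5 mm, Ī = 5 788 125 mm⁴.
Semicircular cap: semicircle r = 30, A = 1413.72 mm², y = 117.732 mm, Ī = 88903.1 mm⁴.
Centroid: ȳ = ΣA·y / ΣA = 64.4553 mm.
Transfer each piece to the centroidal x-axis using Ī + A·d² with d = y − 64.4553:
  rectangular body: d = -11.9553 mm → contributes +6 688 585 mm⁴
  semicircular cap: d = 53.2771 mm → contributes +4 101 659 mm⁴
Total I = 10 790 245 mm⁴.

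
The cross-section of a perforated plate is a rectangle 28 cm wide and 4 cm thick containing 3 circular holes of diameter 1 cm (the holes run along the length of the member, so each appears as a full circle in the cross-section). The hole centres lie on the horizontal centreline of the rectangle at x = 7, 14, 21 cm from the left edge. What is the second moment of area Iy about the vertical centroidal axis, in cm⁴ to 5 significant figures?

Iy ≈ 7240.2 cm⁴

Break the section into simple shapes (no overlaps), measuring from the bottom-left corner of the bounding box.
Plate: 28 × 4, A = 112 cm², x = 14 cm, Ī = 7317.333 cm⁴.
Hole 1 (subtracted): ⌀1, A = 0.7853982 cm², x = 7 cm, Ī = 0.04908739 cm⁴.
Hole 2 (subtracted): ⌀1, A = 0.7853982 cm², x = 14 cm, Ī = 0.04908739 cm⁴.
Hole 3 (subtracted): ⌀1, A = 0.7853982 cm², x = 21 cm, Ī = 0.04908739 cm⁴.
By symmetry the centroid is at mid-width, x̄ = 14 cm.
Transfer each piece to the vertical centroidal axis using Ī + A·d² with d = x − 14:
  plate: d = 0 cm → contributes +7317.333 cm⁴
  hole 1: d = -7 cm → contributes −38.5336 cm⁴
  hole 2: d = 0 cm → contributes −0.04908739 cm⁴
  hole 3: d = 7 cm → contributes −38.5336 cm⁴
Total I = 7240.217 cm⁴.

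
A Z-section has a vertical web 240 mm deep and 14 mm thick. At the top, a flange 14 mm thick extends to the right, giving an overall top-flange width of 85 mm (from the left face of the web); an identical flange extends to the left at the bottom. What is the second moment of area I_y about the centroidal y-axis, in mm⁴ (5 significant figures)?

I_y ≈ 4.4808 × 10⁶ mm⁴

Treat the section as a set of non-overlapping primitives; coordinates are from the bounding-box lower-left.
Web: 14 × 240, A = 3 360 mm², x = 78 mm, Ī = 54 880 mm⁴.
Top flange (beyond web): 71 × 14, A = 994 mm², x = 120.5 mm, Ī = 417562.8 mm⁴.
Bottom flange (beyond web): 71 × 14, A = 994 mm², x = 35.5 mm, Ī = 417562.8 mm⁴.
Centroid: x̄ = ΣA·x / ΣA = 78 mm.
Transfer each piece to the centroidal y-axis using Ī + A·d² with d = x − 78:
  web: d = 0 mm → contributes +54 880 mm⁴
  top flange (beyond web): d = 42.5 mm → contributes +2 212 975 mm⁴
  bottom flange (beyond web): d = -42.5 mm → contributes +2 212 975 mm⁴
Total I = 4 480 831 mm⁴.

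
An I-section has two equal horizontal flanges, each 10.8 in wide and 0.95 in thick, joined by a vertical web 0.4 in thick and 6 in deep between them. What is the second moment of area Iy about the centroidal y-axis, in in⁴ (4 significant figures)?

Iy ≈ 199.5 in⁴

Decompose the section into non-overlapping parts with the origin at the bottom-left of its bounding rectangle.
Bottom flange: 10.8 × 0.95, A = 10.26 in², x = 5.4 in, Ī = 99.7272 in⁴.
Web: 0.4 × 6, A = 2.4 in², x = 5.4 in, Ī = 0.032 in⁴.
Top flange: 10.8 × 0.95, A = 10.26 in², x = 5.4 in, Ī = 99.7272 in⁴.
By symmetry the centroid is at mid-width, x̄ = 5.4 in.
All pieces are centred on the centroidal y-axis, so I = ΣĪ = 199.486 in⁴.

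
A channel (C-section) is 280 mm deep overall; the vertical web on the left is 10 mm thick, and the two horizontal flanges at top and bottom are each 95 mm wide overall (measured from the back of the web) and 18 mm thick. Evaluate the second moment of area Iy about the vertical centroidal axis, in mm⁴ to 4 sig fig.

Iy ≈ 5.165 × 10⁶ mm⁴

Treat the section as a set of non-overlapping primitives; coordinates are from the bounding-box lower-left.
Web: 10 × 280, A = 2 800 mm², x = 5 mm, Ī = 23333.3 mm⁴.
Top flange (beyond web): 85 × 18, A = 1 530 mm², x = 52.5 mm, Ī = 921 188 mm⁴.
Bottom flange (beyond web): 85 × 18, A = 1 530 mm², x = 52.5 mm, Ī = 921 188 mm⁴.
Centroid: x̄ = ΣA·x / ΣA = 29.8038 mm.
Transfer each piece to the vertical centroidal axis using Ī + A·d² with d = x − 29.8038:
  web: d = -24.8038 mm → contributes +1 745 967 mm⁴
  top flange (beyond web): d = 22.6962 mm → contributes +1 709 320 mm⁴
  bottom flange (beyond web): d = 22.6962 mm → contributes +1 709 320 mm⁴
Total I = 5 164 608 mm⁴.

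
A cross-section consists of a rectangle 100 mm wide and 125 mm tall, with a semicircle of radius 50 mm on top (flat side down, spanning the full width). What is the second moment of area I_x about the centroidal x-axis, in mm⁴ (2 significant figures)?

Decompose the section into non-overlapping parts with the origin at the bottom-left of its bounding rectangle.
Rectangular body: 100 × 125, A = 12 500 mm², y = 62.5 mm, Ī = 16 276 042 mm⁴.
Semicircular cap: semicircle r = 50, A = 3 927 mm², y = 146.2 mm, Ī = 685 981 mm⁴.
Centroid: ȳ = ΣA·y / ΣA = 82.51 mm.
Transfer each piece to the centroidal x-axis using Ī + A·d² with d = y − 82.51:
  rectangular body: d = -20.01 mm → contributes +21 283 058 mm⁴
  semicircular cap: d = 63.71 mm → contributes +16 623 810 mm⁴
Total I = 37 906 868 mm⁴.

I_x ≈ 3.8 × 10⁷ mm⁴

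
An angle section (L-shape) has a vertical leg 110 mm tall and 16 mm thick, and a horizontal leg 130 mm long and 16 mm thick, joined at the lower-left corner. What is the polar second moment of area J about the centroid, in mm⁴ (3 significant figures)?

Treat the section as a set of non-overlapping primitives; coordinates are from the bounding-box lower-left.
Vertical leg: 16 × 110, A = 1 760 mm², y = 55 mm, Ī = 1 774 667 mm⁴.
Horizontal leg (remainder): 114 × 16, A = 1 824 mm², y = 8 mm, Ī = 38 912 mm⁴.
Centroid: ȳ = ΣA·y / ΣA = 31.08 mm.
Transfer each piece to the centroidal x-axis using Ī + A·d² with d = y − 31.08:
  vertical leg: d = 23.92 mm → contributes +2 781 649 mm⁴
  horizontal leg (remainder): d = -23.08 mm → contributes +1 010 562 mm⁴
Total I = 3 792 212 mm⁴.
For the y-axis: x̄ = 41.08 mm.
Repeating about the centroidal y-axis gives I_y = 5 797 332 mm⁴.
Polar second moment: J = I_x + I_y = 9 589 543 mm⁴.

J ≈ 9.59 × 10⁶ mm⁴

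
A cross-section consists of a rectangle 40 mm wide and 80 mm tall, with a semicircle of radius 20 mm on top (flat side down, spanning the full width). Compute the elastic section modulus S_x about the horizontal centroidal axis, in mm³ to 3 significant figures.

S_x ≈ 5.69 × 10⁴ mm³

Split into non-overlapping primitives; take the origin at the lower-left of the bounding box.
Rectangular body: 40 × 80, A = 3 200 mm², y = 40 mm, Ī = 1 706 667 mm⁴.
Semicircular cap: semicircle r = 20, A = 628.32 mm², y = 88.488 mm, Ī = 17 561 mm⁴.
Centroid: ȳ = ΣA·y / ΣA = 47.958 mm.
Transfer each piece to the horizontal centroidal axis using Ī + A·d² with d = y − 47.958:
  rectangular body: d = -7.9581 mm → contributes +1 909 326 mm⁴
  semicircular cap: d = 40.53 mm → contributes +1 049 697 mm⁴
Total I = 2 959 023 mm⁴.
Extreme fibre distance c = 52.042 mm; S = I/c = 56 858 mm³.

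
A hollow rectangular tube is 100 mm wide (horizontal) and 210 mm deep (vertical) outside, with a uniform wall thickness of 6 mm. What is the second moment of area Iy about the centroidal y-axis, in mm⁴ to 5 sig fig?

Split into non-overlapping primitives; take the origin at the lower-left of the bounding box.
Outer rectangle: 100 × 210, A = 21 000 mm², x = 50 mm, Ī = 17 500 000 mm⁴.
Inner void (subtracted): 88 × 198, A = 17 424 mm², x = 50 mm, Ī = 11 244 288 mm⁴.
By symmetry the centroid is at mid-width, x̄ = 50 mm.
All pieces are centred on the centroidal y-axis, so I = ΣĪ (holes subtracted) = 6 255 712 mm⁴.

Iy ≈ 6.2557 × 10⁶ mm⁴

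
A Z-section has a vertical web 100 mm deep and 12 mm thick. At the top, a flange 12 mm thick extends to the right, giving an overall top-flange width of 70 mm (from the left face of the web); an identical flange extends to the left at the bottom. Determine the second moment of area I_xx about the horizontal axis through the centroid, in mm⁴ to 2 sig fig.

Split into non-overlapping primitives; take the origin at the lower-left of the bounding box.
Web: 12 × 100, A = 1 200 mm², y = 50 mm, Ī = 1 000 000 mm⁴.
Top flange (beyond web): 58 × 12, A = 696 mm², y = 94 mm, Ī = 8 352 mm⁴.
Bottom flange (beyond web): 58 × 12, A = 696 mm², y = 6 mm, Ī = 8 352 mm⁴.
Centroid: ȳ = ΣA·y / ΣA = 50 mm.
Transfer each piece to the horizontal axis through the centroid using Ī + A·d² with d = y − 50:
  web: d = 0 mm → contributes +1 000 000 mm⁴
  top flange (beyond web): d = 44 mm → contributes +1 355 808 mm⁴
  bottom flange (beyond web): d = -44 mm → contributes +1 355 808 mm⁴
Total I = 3 711 616 mm⁴.

I_xx ≈ 3.7 × 10⁶ mm⁴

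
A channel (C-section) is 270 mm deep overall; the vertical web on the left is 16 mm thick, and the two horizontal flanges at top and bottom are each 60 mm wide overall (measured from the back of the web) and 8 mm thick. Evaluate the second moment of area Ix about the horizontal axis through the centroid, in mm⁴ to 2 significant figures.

Break the section into simple shapes (no overlaps), measuring from the bottom-left corner of the bounding box.
Web: 16 × 270, A = 4 320 mm², y = 135 mm, Ī = 26 244 000 mm⁴.
Top flange (beyond web): 44 × 8, A = 352 mm², y = 266 mm, Ī = 1 877 mm⁴.
Bottom flange (beyond web): 44 × 8, A = 352 mm², y = 4 mm, Ī = 1 877 mm⁴.
By symmetry the centroid is at mid-height, ȳ = 135 mm.
Transfer each piece to the horizontal axis through the centroid using Ī + A·d² with d = y − 135:
  web: d = 0 mm → contributes +26 244 000 mm⁴
  top flange (beyond web): d = 131 mm → contributes +6 042 549 mm⁴
  bottom flange (beyond web): d = -131 mm → contributes +6 042 549 mm⁴
Total I = 38 329 099 mm⁴.

Ix ≈ 3.8 × 10⁷ mm⁴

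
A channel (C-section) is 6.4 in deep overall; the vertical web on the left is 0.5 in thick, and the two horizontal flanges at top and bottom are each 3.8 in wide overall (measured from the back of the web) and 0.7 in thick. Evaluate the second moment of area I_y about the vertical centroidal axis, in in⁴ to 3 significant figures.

I_y ≈ 11.1 in⁴

Split into non-overlapping primitives; take the origin at the lower-left of the bounding box.
Web: 0.5 × 6.4, A = 3.2 in², x = 0.25 in, Ī = 0.066667 in⁴.
Top flange (beyond web): 3.3 × 0.7, A = 2.31 in², x = 2.15 in, Ī = 2.0963 in⁴.
Bottom flange (beyond web): 3.3 × 0.7, A = 2.31 in², x = 2.15 in, Ī = 2.0963 in⁴.
Centroid: x̄ = ΣA·x / ΣA = 1.3725 in.
Transfer each piece to the vertical centroidal axis using Ī + A·d² with d = x − 1.3725:
  web: d = -1.1225 in → contributes +4.0987 in⁴
  top flange (beyond web): d = 0.77749 in → contributes +3.4927 in⁴
  bottom flange (beyond web): d = 0.77749 in → contributes +3.4927 in⁴
Total I = 11.084 in⁴.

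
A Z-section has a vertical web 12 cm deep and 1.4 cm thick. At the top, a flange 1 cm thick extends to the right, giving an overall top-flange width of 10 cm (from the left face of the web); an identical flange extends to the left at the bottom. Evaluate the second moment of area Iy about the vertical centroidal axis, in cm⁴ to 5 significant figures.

Iy ≈ 538.75 cm⁴

Treat the section as a set of non-overlapping primitives; coordinates are from the bounding-box lower-left.
Web: 1.4 × 12, A = 16.8 cm², x = 9.3 cm, Ī = 2.744 cm⁴.
Top flange (beyond web): 8.6 × 1, A = 8.6 cm², x = 14.3 cm, Ī = 53.00467 cm⁴.
Bottom flange (beyond web): 8.6 × 1, A = 8.6 cm², x = 4.3 cm, Ī = 53.00467 cm⁴.
Centroid: x̄ = ΣA·x / ΣA = 9.3 cm.
Transfer each piece to the vertical centroidal axis using Ī + A·d² with d = x − 9.3:
  web: d = 0 cm → contributes +2.744 cm⁴
  top flange (beyond web): d = 5 cm → contributes +268.0047 cm⁴
  bottom flange (beyond web): d = -5 cm → contributes +268.0047 cm⁴
Total I = 538.7533 cm⁴.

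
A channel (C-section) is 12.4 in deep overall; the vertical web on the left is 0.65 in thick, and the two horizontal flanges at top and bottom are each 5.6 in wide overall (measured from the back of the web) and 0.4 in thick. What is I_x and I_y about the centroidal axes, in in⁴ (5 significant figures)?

I_x ≈ 245.89 in⁴, I_y ≈ 29.188 in⁴

Treat the section as a set of non-overlapping primitives; coordinates are from the bounding-box lower-left.
Web: 0.65 × 12.4, A = 8.06 in², y = 6.2 in, Ī = 103.2755 in⁴.
Top flange (beyond web): 4.95 × 0.4, A = 1.98 in², y = 12.2 in, Ī = 0.0264 in⁴.
Bottom flange (beyond web): 4.95 × 0.4, A = 1.98 in², y = 0.2 in, Ī = 0.0264 in⁴.
By symmetry the centroid is at mid-height, ȳ = 6.2 in.
Transfer each piece to the centroidal x-axis using Ī + A·d² with d = y − 6.2:
  web: d = 0 in → contributes +103.2755 in⁴
  top flange (beyond web): d = 6 in → contributes +71.3064 in⁴
  bottom flange (beyond web): d = -6 in → contributes +71.3064 in⁴
Total I = 245.8883 in⁴.
For the y-axis: x̄ = 1.247463 in.
Repeating about the centroidal y-axis gives I_y = 29.18774 in⁴.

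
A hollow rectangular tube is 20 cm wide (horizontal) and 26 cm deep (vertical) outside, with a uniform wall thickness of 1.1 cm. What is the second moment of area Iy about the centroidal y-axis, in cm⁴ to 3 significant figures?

Split into non-overlapping primitives; take the origin at the lower-left of the bounding box.
Outer rectangle: 20 × 26, A = 520 cm², x = 10 cm, Ī = 17 333 cm⁴.
Inner void (subtracted): 17.8 × 23.8, A = 423.64 cm², x = 10 cm, Ī = 11 186 cm⁴.
By symmetry the centroid is at mid-width, x̄ = 10 cm.
All pieces are centred on the centroidal y-axis, so I = ΣĪ (holes subtracted) = 6147.8 cm⁴.

Iy ≈ 6150 cm⁴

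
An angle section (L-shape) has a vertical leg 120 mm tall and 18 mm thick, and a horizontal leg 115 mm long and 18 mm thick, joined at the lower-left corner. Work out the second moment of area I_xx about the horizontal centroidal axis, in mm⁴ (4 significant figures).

I_xx ≈ 5.150 × 10⁶ mm⁴

Treat the section as a set of non-overlapping primitives; coordinates are from the bounding-box lower-left.
Vertical leg: 18 × 120, A = 2 160 mm², y = 60 mm, Ī = 2 592 000 mm⁴.
Horizontal leg (remainder): 97 × 18, A = 1 746 mm², y = 9 mm, Ī = 47 142 mm⁴.
Centroid: ȳ = ΣA·y / ΣA = 37.2028 mm.
Transfer each piece to the horizontal centroidal axis using Ī + A·d² with d = y − 37.2028:
  vertical leg: d = 22.7972 mm → contributes +3 714 582 mm⁴
  horizontal leg (remainder): d = -28.2028 mm → contributes +1 435 903 mm⁴
Total I = 5 150 485 mm⁴.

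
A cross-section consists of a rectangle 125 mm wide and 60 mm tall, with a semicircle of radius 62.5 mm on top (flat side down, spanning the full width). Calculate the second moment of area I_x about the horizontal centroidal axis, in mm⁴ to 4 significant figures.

I_x ≈ 1.471 × 10⁷ mm⁴

Treat the section as a set of non-overlapping primitives; coordinates are from the bounding-box lower-left.
Rectangular body: 125 × 60, A = 7 500 mm², y = 30 mm, Ī = 2 250 000 mm⁴.
Semicircular cap: semicircle r = 62.5, A = 6135.92 mm², y = 86.5258 mm, Ī = 1 674 758 mm⁴.
Centroid: ȳ = ΣA·y / ΣA = 55.4356 mm.
Transfer each piece to the horizontal centroidal axis using Ī + A·d² with d = y − 55.4356:
  rectangular body: d = -25.4356 mm → contributes +7 102 279 mm⁴
  semicircular cap: d = 31.0902 mm → contributes +7 605 748 mm⁴
Total I = 14 708 027 mm⁴.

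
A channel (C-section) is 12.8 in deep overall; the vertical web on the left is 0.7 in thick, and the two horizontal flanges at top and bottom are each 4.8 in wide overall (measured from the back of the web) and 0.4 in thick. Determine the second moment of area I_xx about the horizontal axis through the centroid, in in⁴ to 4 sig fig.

I_xx ≈ 248.5 in⁴

Treat the section as a set of non-overlapping primitives; coordinates are from the bounding-box lower-left.
Web: 0.7 × 12.8, A = 8.96 in², y = 6.4 in, Ī = 122.334 in⁴.
Top flange (beyond web): 4.1 × 0.4, A = 1.64 in², y = 12.6 in, Ī = 0.0218667 in⁴.
Bottom flange (beyond web): 4.1 × 0.4, A = 1.64 in², y = 0.2 in, Ī = 0.0218667 in⁴.
By symmetry the centroid is at mid-height, ȳ = 6.4 in.
Transfer each piece to the horizontal axis through the centroid using Ī + A·d² with d = y − 6.4:
  web: d = 0 in → contributes +122.334 in⁴
  top flange (beyond web): d = 6.2 in → contributes +63.0635 in⁴
  bottom flange (beyond web): d = -6.2 in → contributes +63.0635 in⁴
Total I = 248.461 in⁴.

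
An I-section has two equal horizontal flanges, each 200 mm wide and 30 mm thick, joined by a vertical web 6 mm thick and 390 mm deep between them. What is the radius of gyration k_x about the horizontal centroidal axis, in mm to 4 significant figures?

k_x ≈ 197.6 mm

Treat the section as a set of non-overlapping primitives; coordinates are from the bounding-box lower-left.
Bottom flange: 200 × 30, A = 6 000 mm², y = 15 mm, Ī = 450 000 mm⁴.
Web: 6 × 390, A = 2 340 mm², y = 225 mm, Ī = 29 659 500 mm⁴.
Top flange: 200 × 30, A = 6 000 mm², y = 435 mm, Ī = 450 000 mm⁴.
By symmetry the centroid is at mid-height, ȳ = 225 mm.
Transfer each piece to the horizontal centroidal axis using Ī + A·d² with d = y − 225:
  bottom flange: d = -210 mm → contributes +265 050 000 mm⁴
  web: d = 0 mm → contributes +29 659 500 mm⁴
  top flange: d = 210 mm → contributes +265 050 000 mm⁴
Total I = 559 759 500 mm⁴.
Radius of gyration: k = √(I/A) = √(559 759 500 / 14 340) = 197.572 mm.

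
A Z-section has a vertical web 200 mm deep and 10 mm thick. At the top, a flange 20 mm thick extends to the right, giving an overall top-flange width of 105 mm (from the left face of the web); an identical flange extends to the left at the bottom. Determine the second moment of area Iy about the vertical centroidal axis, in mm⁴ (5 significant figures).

Break the section into simple shapes (no overlaps), measuring from the bottom-left corner of the bounding box.
Web: 10 × 200, A = 2 000 mm², x = 100 mm, Ī = 16666.67 mm⁴.
Top flange (beyond web): 95 × 20, A = 1 900 mm², x = 152.5 mm, Ī = 1 428 958 mm⁴.
Bottom flange (beyond web): 95 × 20, A = 1 900 mm², x = 47.5 mm, Ī = 1 428 958 mm⁴.
Centroid: x̄ = ΣA·x / ΣA = 100 mm.
Transfer each piece to the vertical centroidal axis using Ī + A·d² with d = x − 100:
  web: d = 0 mm → contributes +16666.67 mm⁴
  top flange (beyond web): d = 52.5 mm → contributes +6 665 833 mm⁴
  bottom flange (beyond web): d = -52.5 mm → contributes +6 665 833 mm⁴
Total I = 13 348 333 mm⁴.

Iy ≈ 1.3348 × 10⁷ mm⁴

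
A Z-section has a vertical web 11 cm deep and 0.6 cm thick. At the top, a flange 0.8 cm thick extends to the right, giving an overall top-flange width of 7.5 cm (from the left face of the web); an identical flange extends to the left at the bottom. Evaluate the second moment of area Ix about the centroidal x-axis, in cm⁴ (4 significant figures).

Ix ≈ 354.3 cm⁴

Treat the section as a set of non-overlapping primitives; coordinates are from the bounding-box lower-left.
Web: 0.6 × 11, A = 6.6 cm², y = 5.5 cm, Ī = 66.55 cm⁴.
Top flange (beyond web): 6.9 × 0.8, A = 5.52 cm², y = 10.6 cm, Ī = 0.2944 cm⁴.
Bottom flange (beyond web): 6.9 × 0.8, A = 5.52 cm², y = 0.4 cm, Ī = 0.2944 cm⁴.
Centroid: ȳ = ΣA·y / ΣA = 5.5 cm.
Transfer each piece to the centroidal x-axis using Ī + A·d² with d = y − 5.5:
  web: d = 0 cm → contributes +66.55 cm⁴
  top flange (beyond web): d = 5.1 cm → contributes +143.87 cm⁴
  bottom flange (beyond web): d = -5.1 cm → contributes +143.87 cm⁴
Total I = 354.289 cm⁴.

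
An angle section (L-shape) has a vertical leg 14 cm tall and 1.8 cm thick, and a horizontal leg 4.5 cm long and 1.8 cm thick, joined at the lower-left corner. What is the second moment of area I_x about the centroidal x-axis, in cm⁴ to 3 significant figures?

Decompose the section into non-overlapping parts with the origin at the bottom-left of its bounding rectangle.
Vertical leg: 1.8 × 14, A = 25.2 cm², y = 7 cm, Ī = 411.6 cm⁴.
Horizontal leg (remainder): 2.7 × 1.8, A = 4.86 cm², y = 0.9 cm, Ī = 1.3122 cm⁴.
Centroid: ȳ = ΣA·y / ΣA = 6.0138 cm.
Transfer each piece to the centroidal x-axis using Ī + A·d² with d = y − 6.0138:
  vertical leg: d = 0.98623 cm → contributes +436.11 cm⁴
  horizontal leg (remainder): d = -5.1138 cm → contributes +128.4 cm⁴
Total I = 564.52 cm⁴.

I_x ≈ 565 cm⁴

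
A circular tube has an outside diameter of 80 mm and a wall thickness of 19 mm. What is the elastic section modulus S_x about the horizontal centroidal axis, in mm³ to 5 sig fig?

S_x ≈ 4.6447 × 10⁴ mm³

Decompose the section into non-overlapping parts with the origin at the bottom-left of its bounding rectangle.
Outer circle: ⌀80, A = 5026.548 mm², y = 40 mm, Ī = 2 010 619 mm⁴.
Bore (subtracted): ⌀42, A = 1385.442 mm², y = 40 mm, Ī = 152 745 mm⁴.
By symmetry the centroid is at mid-height, ȳ = 40 mm.
All pieces are centred on the horizontal centroidal axis, so I = ΣĪ (holes subtracted) = 1 857 874 mm⁴.
Extreme fibre distance c = 40 mm; S = I/c = 46446.86 mm³.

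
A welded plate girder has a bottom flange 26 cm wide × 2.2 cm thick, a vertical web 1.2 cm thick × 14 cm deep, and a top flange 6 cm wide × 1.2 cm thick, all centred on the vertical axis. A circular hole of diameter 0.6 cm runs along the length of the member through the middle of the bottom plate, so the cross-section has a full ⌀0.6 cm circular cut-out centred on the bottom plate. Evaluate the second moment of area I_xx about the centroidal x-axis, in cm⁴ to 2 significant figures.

I_xx ≈ 2400 cm⁴

Decompose the section into non-overlapping parts with the origin at the bottom-left of its bounding rectangle.
Bottom plate: 26 × 2.2, A = 57.2 cm², y = 1.1 cm, Ī = 23.07 cm⁴.
Web plate: 1.2 × 14, A = 16.8 cm², y = 9.2 cm, Ī = 274.4 cm⁴.
Top plate: 6 × 1.2, A = 7.2 cm², y = 16.8 cm, Ī = 0.864 cm⁴.
Hole (subtracted): ⌀0.6, A = 0.2827 cm², y = 1.1 cm, Ī = 0.006362 cm⁴.
Centroid: ȳ = ΣA·y / ΣA = 4.179 cm.
Transfer each piece to the centroidal x-axis using Ī + A·d² with d = y − 4.179:
  bottom plate: d = -3.079 cm → contributes +565.2 cm⁴
  web plate: d = 5.021 cm → contributes +698 cm⁴
  top plate: d = 12.62 cm → contributes +1 148 cm⁴
  hole: d = -3.079 cm → contributes −2.686 cm⁴
Total I = 2 408 cm⁴.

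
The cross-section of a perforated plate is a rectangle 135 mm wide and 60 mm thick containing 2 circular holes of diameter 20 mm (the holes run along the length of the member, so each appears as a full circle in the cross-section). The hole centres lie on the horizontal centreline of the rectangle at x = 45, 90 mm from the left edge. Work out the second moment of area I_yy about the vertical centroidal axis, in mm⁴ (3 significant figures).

I_yy ≈ 1.20 × 10⁷ mm⁴

Decompose the section into non-overlapping parts with the origin at the bottom-left of its bounding rectangle.
Plate: 135 × 60, A = 8 100 mm², x = 67.5 mm, Ī = 12 301 875 mm⁴.
Hole 1 (subtracted): ⌀20, A = 314.16 mm², x = 45 mm, Ī = 7 854 mm⁴.
Hole 2 (subtracted): ⌀20, A = 314.16 mm², x = 90 mm, Ī = 7 854 mm⁴.
By symmetry the centroid is at mid-width, x̄ = 67.5 mm.
Transfer each piece to the vertical centroidal axis using Ī + A·d² with d = x − 67.5:
  plate: d = 0 mm → contributes +12 301 875 mm⁴
  hole 1: d = -22.5 mm → contributes −166 897 mm⁴
  hole 2: d = 22.5 mm → contributes −166 897 mm⁴
Total I = 11 968 081 mm⁴.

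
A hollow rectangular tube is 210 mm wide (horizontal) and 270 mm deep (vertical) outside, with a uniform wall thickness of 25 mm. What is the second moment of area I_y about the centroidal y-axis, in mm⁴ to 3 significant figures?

I_y ≈ 1.33 × 10⁸ mm⁴

Treat the section as a set of non-overlapping primitives; coordinates are from the bounding-box lower-left.
Outer rectangle: 210 × 270, A = 56 700 mm², x = 105 mm, Ī = 208 372 500 mm⁴.
Inner void (subtracted): 160 × 220, A = 35 200 mm², x = 105 mm, Ī = 75 093 333 mm⁴.
By symmetry the centroid is at mid-width, x̄ = 105 mm.
All pieces are centred on the centroidal y-axis, so I = ΣĪ (holes subtracted) = 133 279 167 mm⁴.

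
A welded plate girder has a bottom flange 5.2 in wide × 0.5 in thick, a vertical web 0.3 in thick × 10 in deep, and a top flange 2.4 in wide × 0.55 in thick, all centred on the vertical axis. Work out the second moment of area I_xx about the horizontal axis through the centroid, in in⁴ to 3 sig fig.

Treat the section as a set of non-overlapping primitives; coordinates are from the bounding-box lower-left.
Bottom plate: 5.2 × 0.5, A = 2.6 in², y = 0.25 in, Ī = 0.054167 in⁴.
Web plate: 0.3 × 10, A = 3 in², y = 5.5 in, Ī = 25 in⁴.
Top plate: 2.4 × 0.55, A = 1.32 in², y = 10.775 in, Ī = 0.033275 in⁴.
Centroid: ȳ = ΣA·y / ΣA = 4.5337 in.
Transfer each piece to the horizontal axis through the centroid using Ī + A·d² with d = y − 4.5337:
  bottom plate: d = -4.2837 in → contributes +47.764 in⁴
  web plate: d = 0.96633 in → contributes +27.801 in⁴
  top plate: d = 6.2413 in → contributes +51.453 in⁴
Total I = 127.02 in⁴.

I_xx ≈ 127 in⁴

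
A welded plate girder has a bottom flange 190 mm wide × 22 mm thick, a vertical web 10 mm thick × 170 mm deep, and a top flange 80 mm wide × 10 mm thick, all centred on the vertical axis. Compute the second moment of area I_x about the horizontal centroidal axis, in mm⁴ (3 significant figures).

I_x ≈ 3.30 × 10⁷ mm⁴

Split into non-overlapping primitives; take the origin at the lower-left of the bounding box.
Bottom plate: 190 × 22, A = 4 180 mm², y = 11 mm, Ī = 168 593 mm⁴.
Web plate: 10 × 170, A = 1 700 mm², y = 107 mm, Ī = 4 094 167 mm⁴.
Top plate: 80 × 10, A = 800 mm², y = 197 mm, Ī = 6666.7 mm⁴.
Centroid: ȳ = ΣA·y / ΣA = 57.707 mm.
Transfer each piece to the horizontal centroidal axis using Ī + A·d² with d = y − 57.707:
  bottom plate: d = -46.707 mm → contributes +9 287 285 mm⁴
  web plate: d = 49.293 mm → contributes +8 224 896 mm⁴
  top plate: d = 139.29 mm → contributes +15 528 791 mm⁴
Total I = 33 040 972 mm⁴.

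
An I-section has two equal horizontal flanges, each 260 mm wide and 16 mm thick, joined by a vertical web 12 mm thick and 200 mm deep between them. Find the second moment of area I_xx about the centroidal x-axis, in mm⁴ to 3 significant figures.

Treat the section as a set of non-overlapping primitives; coordinates are from the bounding-box lower-left.
Bottom flange: 260 × 16, A = 4 160 mm², y = 8 mm, Ī = 88 747 mm⁴.
Web: 12 × 200, A = 2 400 mm², y = 116 mm, Ī = 8 000 000 mm⁴.
Top flange: 260 × 16, A = 4 160 mm², y = 224 mm, Ī = 88 747 mm⁴.
By symmetry the centroid is at mid-height, ȳ = 116 mm.
Transfer each piece to the centroidal x-axis using Ī + A·d² with d = y − 116:
  bottom flange: d = -108 mm → contributes +48 610 987 mm⁴
  web: d = 0 mm → contributes +8 000 000 mm⁴
  top flange: d = 108 mm → contributes +48 610 987 mm⁴
Total I = 105 221 973 mm⁴.

I_xx ≈ 1.05 × 10⁸ mm⁴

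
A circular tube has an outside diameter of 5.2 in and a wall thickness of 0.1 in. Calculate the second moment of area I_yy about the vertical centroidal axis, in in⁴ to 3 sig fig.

I_yy ≈ 5.21 in⁴

Decompose the section into non-overlapping parts with the origin at the bottom-left of its bounding rectangle.
Outer circle: ⌀5.2, A = 21.237 in², x = 2.6 in, Ī = 35.891 in⁴.
Bore (subtracted): ⌀5, A = 19.635 in², x = 2.6 in, Ī = 30.68 in⁴.
By symmetry the centroid is at mid-width, x̄ = 2.6 in.
All pieces are centred on the vertical centroidal axis, so I = ΣĪ (holes subtracted) = 5.2112 in⁴.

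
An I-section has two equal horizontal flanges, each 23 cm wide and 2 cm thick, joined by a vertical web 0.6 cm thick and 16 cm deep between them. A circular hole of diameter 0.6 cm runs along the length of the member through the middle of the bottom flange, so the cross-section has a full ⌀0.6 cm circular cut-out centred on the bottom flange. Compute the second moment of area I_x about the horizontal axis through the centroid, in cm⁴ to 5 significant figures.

I_x ≈ 7664.5 cm⁴

Split into non-overlapping primitives; take the origin at the lower-left of the bounding box.
Bottom flange: 23 × 2, A = 46 cm², y = 1 cm, Ī = 15.33333 cm⁴.
Web: 0.6 × 16, A = 9.6 cm², y = 10 cm, Ī = 204.8 cm⁴.
Top flange: 23 × 2, A = 46 cm², y = 19 cm, Ī = 15.33333 cm⁴.
Hole (subtracted): ⌀0.6, A = 0.2827433 cm², y = 1 cm, Ī = 0.006361725 cm⁴.
Centroid: ȳ = ΣA·y / ΣA = 10.02512 cm.
Transfer each piece to the horizontal axis through the centroid using Ī + A·d² with d = y − 10.02512:
  bottom flange: d = -9.025116 cm → contributes +3762.158 cm⁴
  web: d = -0.02511606 cm → contributes +204.8061 cm⁴
  top flange: d = 8.974884 cm → contributes +3720.566 cm⁴
  hole: d = -9.025116 cm → contributes −23.03658 cm⁴
Total I = 7664.494 cm⁴.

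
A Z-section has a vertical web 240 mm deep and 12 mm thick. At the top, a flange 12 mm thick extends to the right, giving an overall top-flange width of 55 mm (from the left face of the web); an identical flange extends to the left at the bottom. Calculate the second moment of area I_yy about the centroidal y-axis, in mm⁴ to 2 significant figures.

Split into non-overlapping primitives; take the origin at the lower-left of the bounding box.
Web: 12 × 240, A = 2 880 mm², x = 49 mm, Ī = 34 560 mm⁴.
Top flange (beyond web): 43 × 12, A = 516 mm², x = 76.5 mm, Ī = 79 507 mm⁴.
Bottom flange (beyond web): 43 × 12, A = 516 mm², x = 21.5 mm, Ī = 79 507 mm⁴.
Centroid: x̄ = ΣA·x / ΣA = 49 mm.
Transfer each piece to the centroidal y-axis using Ī + A·d² with d = x − 49:
  web: d = 0 mm → contributes +34 560 mm⁴
  top flange (beyond web): d = 27.5 mm → contributes +469 732 mm⁴
  bottom flange (beyond web): d = -27.5 mm → contributes +469 732 mm⁴
Total I = 974 024 mm⁴.

I_yy ≈ 9.7 × 10⁵ mm⁴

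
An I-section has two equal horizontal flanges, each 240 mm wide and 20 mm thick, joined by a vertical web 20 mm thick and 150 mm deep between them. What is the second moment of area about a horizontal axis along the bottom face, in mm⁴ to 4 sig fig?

Treat the section as a set of non-overlapping primitives; coordinates are from the bounding-box lower-left.
Bottom flange: 240 × 20, A = 4 800 mm², y = 10 mm, Ī = 160 000 mm⁴.
Web: 20 × 150, A = 3 000 mm², y = 95 mm, Ī = 5 625 000 mm⁴.
Top flange: 240 × 20, A = 4 800 mm², y = 180 mm, Ī = 160 000 mm⁴.
Transfer each piece to the bottom edge using Ī + A·d² with d = y − 0:
  bottom flange: d = 10 mm → contributes +640 000 mm⁴
  web: d = 95 mm → contributes +32 700 000 mm⁴
  top flange: d = 180 mm → contributes +155 680 000 mm⁴
Total I = 189 020 000 mm⁴.

I_base ≈ 1.890 × 10⁸ mm⁴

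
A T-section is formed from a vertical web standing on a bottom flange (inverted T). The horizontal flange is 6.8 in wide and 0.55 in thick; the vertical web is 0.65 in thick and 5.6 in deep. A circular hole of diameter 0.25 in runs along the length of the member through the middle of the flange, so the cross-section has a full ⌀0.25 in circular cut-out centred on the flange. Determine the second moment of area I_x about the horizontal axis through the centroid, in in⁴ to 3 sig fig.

I_x ≈ 26.9 in⁴

Treat the section as a set of non-overlapping primitives; coordinates are from the bounding-box lower-left.
Flange: 6.8 × 0.55, A = 3.74 in², y = 0.275 in, Ī = 0.094279 in⁴.
Web: 0.65 × 5.6, A = 3.64 in², y = 3.35 in, Ī = 9.5125 in⁴.
Hole (subtracted): ⌀0.25, A = 0.049087 in², y = 0.275 in, Ī = 0.00019175 in⁴.
Centroid: ȳ = ΣA·y / ΣA = 1.8018 in.
Transfer each piece to the horizontal axis through the centroid using Ī + A·d² with d = y − 1.8018:
  flange: d = -1.5268 in → contributes +8.8129 in⁴
  web: d = 1.5482 in → contributes +18.237 in⁴
  hole: d = -1.5268 in → contributes −0.11462 in⁴
Total I = 26.935 in⁴.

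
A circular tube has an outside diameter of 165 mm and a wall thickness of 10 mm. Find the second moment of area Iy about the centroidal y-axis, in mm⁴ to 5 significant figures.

Iy ≈ 1.4684 × 10⁷ mm⁴

Treat the section as a set of non-overlapping primitives; coordinates are from the bounding-box lower-left.
Outer circle: ⌀165, A = 21382.46 mm², x = 82.5 mm, Ī = 36 383 601 mm⁴.
Bore (subtracted): ⌀145, A = 16 513 mm², x = 82.5 mm, Ī = 21 699 109 mm⁴.
By symmetry the centroid is at mid-width, x̄ = 82.5 mm.
All pieces are centred on the centroidal y-axis, so I = ΣĪ (holes subtracted) = 14 684 491 mm⁴.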